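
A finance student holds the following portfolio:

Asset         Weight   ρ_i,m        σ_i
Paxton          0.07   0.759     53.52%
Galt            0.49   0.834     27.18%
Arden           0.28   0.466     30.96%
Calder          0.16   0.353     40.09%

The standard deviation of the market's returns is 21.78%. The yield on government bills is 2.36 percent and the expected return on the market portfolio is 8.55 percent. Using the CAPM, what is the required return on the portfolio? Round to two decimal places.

β_Paxton = 0.759 × 53.52% / 21.78% = 1.8651
β_Galt = 0.834 × 27.18% / 21.78% = 1.0408
β_Arden = 0.466 × 30.96% / 21.78% = 0.6624
β_Calder = 0.353 × 40.09% / 21.78% = 0.6498
β_P = Σ w_i β_i = 0.07×1.8651 + 0.49×1.0408 + 0.28×0.6624 + 0.16×0.6498 = 0.9300
MRP = 8.55% − 2.36% = 6.19%
E(R_P) = R_f + β_P × MRP = 2.36% + 0.9300 × 6.19% = 8.12%

8.12%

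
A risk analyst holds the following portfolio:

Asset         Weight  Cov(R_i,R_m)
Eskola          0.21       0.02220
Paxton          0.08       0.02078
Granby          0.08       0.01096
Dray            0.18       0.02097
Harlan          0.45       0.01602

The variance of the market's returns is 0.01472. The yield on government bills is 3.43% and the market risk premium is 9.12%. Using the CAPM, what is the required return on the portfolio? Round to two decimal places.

β_Eskola = 0.02220 / 0.01472 = 1.5082
β_Paxton = 0.02078 / 0.01472 = 1.4117
β_Granby = 0.01096 / 0.01472 = 0.7446
β_Dray = 0.02097 / 0.01472 = 1.4246
β_Harlan = 0.01602 / 0.01472 = 1.0883
β_P = Σ w_i β_i = 0.21×1.5082 + 0.08×1.4117 + 0.08×0.7446 + 0.18×1.4246 + 0.45×1.0883 = 1.2354
E(R_P) = R_f + β_P × MRP = 3.43% + 1.2354 × 9.12% = 14.70%

14.70%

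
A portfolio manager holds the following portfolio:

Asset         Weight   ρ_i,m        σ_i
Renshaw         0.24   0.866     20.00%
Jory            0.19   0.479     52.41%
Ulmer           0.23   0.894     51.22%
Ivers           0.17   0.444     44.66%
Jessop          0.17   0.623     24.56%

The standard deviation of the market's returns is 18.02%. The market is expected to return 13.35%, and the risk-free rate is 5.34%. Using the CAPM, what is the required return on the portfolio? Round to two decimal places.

16.64%

β_Renshaw = 0.866 × 20.00% / 18.02% = 0.9612
β_Jory = 0.479 × 52.41% / 18.02% = 1.3931
β_Ulmer = 0.894 × 51.22% / 18.02% = 2.5411
β_Ivers = 0.444 × 44.66% / 18.02% = 1.1004
β_Jessop = 0.623 × 24.56% / 18.02% = 0.8491
β_P = Σ w_i β_i = 0.24×0.9612 + 0.19×1.3931 + 0.23×2.5411 + 0.17×1.1004 + 0.17×0.8491 = 1.4112
MRP = 13.35% − 5.34% = 8.01%
E(R_P) = R_f + β_P × MRP = 5.34% + 1.4112 × 8.01% = 16.64%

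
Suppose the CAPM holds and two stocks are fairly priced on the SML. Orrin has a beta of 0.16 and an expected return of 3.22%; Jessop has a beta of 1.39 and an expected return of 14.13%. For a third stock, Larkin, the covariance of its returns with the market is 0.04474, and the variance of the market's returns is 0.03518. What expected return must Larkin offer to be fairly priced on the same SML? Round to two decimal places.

13.08%

MRP = (14.13% − 3.22%) / (1.39 − 0.16) = 8.8699%
R_f = 3.22% − 0.16 × 8.8699% = 1.8008%
β_Larkin = Cov / Var(R_m) = 0.04474 / 0.03518 = 1.2717
E(R_Larkin) = R_f + β × MRP = 1.8008% + 1.2717 × 8.8699% = 13.08%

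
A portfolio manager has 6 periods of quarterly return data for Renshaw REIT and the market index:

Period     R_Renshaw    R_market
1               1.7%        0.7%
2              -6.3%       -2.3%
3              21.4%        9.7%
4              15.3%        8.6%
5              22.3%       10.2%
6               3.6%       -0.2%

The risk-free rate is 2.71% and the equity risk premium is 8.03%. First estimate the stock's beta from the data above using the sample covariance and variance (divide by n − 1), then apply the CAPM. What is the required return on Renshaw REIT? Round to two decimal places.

19.04%

Mean R_i = (1.7 − 6.3 + 21.4 + 15.3 + 22.3 + 3.6) / 6 = 9.6667%
Mean R_m = (0.7 − 2.3 + 9.7 + 8.6 + 10.2 − 0.2) / 6 = 4.4500%
Σ(R_i − R̄_i)(R_m − R̄_m) = 323.4800  ⇒  Cov = 323.4800 / 5 = 64.6960
Σ(R_m − R̄_m)² = 159.0950  ⇒  Var(R_m) = 159.0950 / 5 = 31.8190
β = Cov / Var(R_m) = 64.6960 / 31.8190 = 2.0333
E(R) = R_f + β × MRP = 2.71% + 2.0333 × 8.03% = 19.04%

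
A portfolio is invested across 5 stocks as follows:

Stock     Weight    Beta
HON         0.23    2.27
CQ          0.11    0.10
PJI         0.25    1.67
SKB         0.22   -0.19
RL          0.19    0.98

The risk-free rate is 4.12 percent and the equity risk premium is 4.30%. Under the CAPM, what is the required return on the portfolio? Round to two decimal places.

8.83%

β_P = Σ w_i β_i = 0.23×2.27 + 0.11×0.10 + 0.25×1.67 + 0.22×-0.19 + 0.19×0.98 = 1.0950
E(R_P) = R_f + β_P × MRP = 4.12% + 1.0950 × 4.30% = 8.83%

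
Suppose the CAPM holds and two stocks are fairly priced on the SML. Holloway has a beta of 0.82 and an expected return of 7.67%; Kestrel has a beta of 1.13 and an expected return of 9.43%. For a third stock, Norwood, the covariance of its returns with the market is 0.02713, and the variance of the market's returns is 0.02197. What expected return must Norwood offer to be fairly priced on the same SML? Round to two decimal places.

MRP = (9.43% − 7.67%) / (1.13 − 0.82) = 5.6774%
R_f = 7.67% − 0.82 × 5.6774% = 3.0145%
β_Norwood = Cov / Var(R_m) = 0.02713 / 0.02197 = 1.2349
E(R_Norwood) = R_f + β × MRP = 3.0145% + 1.2349 × 5.6774% = 10.03%

10.03%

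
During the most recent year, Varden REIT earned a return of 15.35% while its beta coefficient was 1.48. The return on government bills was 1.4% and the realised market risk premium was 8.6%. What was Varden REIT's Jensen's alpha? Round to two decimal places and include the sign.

+1.22%

CAPM benchmark = R_f + β(R_m − R_f) = 1.4% + 1.48 × 8.6% = 14.1280%
α = actual − benchmark = 15.35% − 14.1280% = +1.22%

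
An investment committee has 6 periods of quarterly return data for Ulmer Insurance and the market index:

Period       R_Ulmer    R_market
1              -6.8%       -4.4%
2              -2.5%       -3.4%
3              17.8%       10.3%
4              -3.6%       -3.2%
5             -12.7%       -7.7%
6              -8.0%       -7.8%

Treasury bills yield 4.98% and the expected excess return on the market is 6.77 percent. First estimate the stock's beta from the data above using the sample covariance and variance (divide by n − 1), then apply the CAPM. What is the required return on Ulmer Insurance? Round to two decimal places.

Mean R_i = (-6.8 − 2.5 + 17.8 − 3.6 − 12.7 − 8.0) / 6 = -2.6333%
Mean R_m = (-4.4 − 3.4 + 10.3 − 3.2 − 7.7 − 7.8) / 6 = -2.7000%
Σ(R_i − R̄_i)(R_m − R̄_m) = 350.8100  ⇒  Cov = 350.8100 / 5 = 70.1620
Σ(R_m − R̄_m)² = 223.6400  ⇒  Var(R_m) = 223.6400 / 5 = 44.7280
β = Cov / Var(R_m) = 70.1620 / 44.7280 = 1.5686
E(R) = R_f + β × MRP = 4.98% + 1.5686 × 6.77% = 15.60%

15.60%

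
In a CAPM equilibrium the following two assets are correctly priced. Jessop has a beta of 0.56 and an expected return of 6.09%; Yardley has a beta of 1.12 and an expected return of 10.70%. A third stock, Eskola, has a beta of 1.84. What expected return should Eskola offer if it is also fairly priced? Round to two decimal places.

MRP (SML slope) = (10.70% − 6.09%) / (1.12 − 0.56) = 4.61% / 0.56 = 8.2321%
R_f (intercept) = 6.09% − 0.56 × 8.2321% = 1.4800%
E(R_Eskola) = R_f + β × MRP = 1.4800% + 1.84 × 8.2321% = 16.63%

16.63%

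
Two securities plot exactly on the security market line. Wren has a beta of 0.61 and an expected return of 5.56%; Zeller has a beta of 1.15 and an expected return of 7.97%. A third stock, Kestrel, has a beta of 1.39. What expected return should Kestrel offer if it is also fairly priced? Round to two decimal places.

MRP (SML slope) = (7.97% − 5.56%) / (1.15 − 0.61) = 2.41% / 0.54 = 4.4630%
R_f (intercept) = 5.56% − 0.61 × 4.4630% = 2.8376%
E(R_Kestrel) = R_f + β × MRP = 2.8376% + 1.39 × 4.4630% = 9.04%

9.04%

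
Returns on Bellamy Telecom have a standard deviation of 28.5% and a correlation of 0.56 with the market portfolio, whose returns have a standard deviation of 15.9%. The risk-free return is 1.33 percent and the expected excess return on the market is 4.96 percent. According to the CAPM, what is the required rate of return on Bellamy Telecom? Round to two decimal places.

6.31%

β = ρ × σ_i / σ_m = 0.56 × 28.5% / 15.9% = 1.0038
E(R) = 1.33% + 1.0038 × 4.96% = 6.31%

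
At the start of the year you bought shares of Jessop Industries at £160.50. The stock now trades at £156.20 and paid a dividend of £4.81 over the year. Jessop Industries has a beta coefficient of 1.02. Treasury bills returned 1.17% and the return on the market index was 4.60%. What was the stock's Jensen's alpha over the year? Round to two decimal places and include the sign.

Realised HPR = (P1 + D1 − P0) / P0 = (156.20 + 4.81 − 160.50) / 160.50 = 0.51 / 160.50 = 0.3178%
MRP = 4.60% − 1.17% = 3.43%
CAPM required = R_f + β·MRP = 1.17% + 1.02 × 3.43% = 4.6686%
α = realised − required = 0.3178% − 4.6686% = -4.35%

-4.35%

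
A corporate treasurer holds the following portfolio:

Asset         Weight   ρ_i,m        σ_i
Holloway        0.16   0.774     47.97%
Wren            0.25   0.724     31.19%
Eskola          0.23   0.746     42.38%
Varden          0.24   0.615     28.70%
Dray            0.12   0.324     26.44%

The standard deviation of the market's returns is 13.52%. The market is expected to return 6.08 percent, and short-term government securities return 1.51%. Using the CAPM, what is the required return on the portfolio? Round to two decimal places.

9.66%

β_Holloway = 0.774 × 47.97% / 13.52% = 2.7462
β_Wren = 0.724 × 31.19% / 13.52% = 1.6702
β_Eskola = 0.746 × 42.38% / 13.52% = 2.3384
β_Varden = 0.615 × 28.70% / 13.52% = 1.3055
β_Dray = 0.324 × 26.44% / 13.52% = 0.6336
β_P = Σ w_i β_i = 0.16×2.7462 + 0.25×1.6702 + 0.23×2.3384 + 0.24×1.3055 + 0.12×0.6336 = 1.7841
MRP = 6.08% − 1.51% = 4.57%
E(R_P) = R_f + β_P × MRP = 1.51% + 1.7841 × 4.57% = 9.66%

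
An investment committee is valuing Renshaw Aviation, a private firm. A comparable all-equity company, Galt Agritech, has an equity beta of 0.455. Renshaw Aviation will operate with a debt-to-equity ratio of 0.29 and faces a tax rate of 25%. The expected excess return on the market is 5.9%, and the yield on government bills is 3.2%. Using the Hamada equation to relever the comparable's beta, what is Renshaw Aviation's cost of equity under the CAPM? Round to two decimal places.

β_L = β_U × [1 + (1 − t)(D/E)] = 0.455 × [1 + (1 − 0.25) × 0.29]
    = 0.455 × [1 + 0.75 × 0.29] = 0.455 × 1.2175 = 0.5540
E(R) = R_f + β_L × MRP = 3.2% + 0.5540 × 5.9% = 6.47%

6.47%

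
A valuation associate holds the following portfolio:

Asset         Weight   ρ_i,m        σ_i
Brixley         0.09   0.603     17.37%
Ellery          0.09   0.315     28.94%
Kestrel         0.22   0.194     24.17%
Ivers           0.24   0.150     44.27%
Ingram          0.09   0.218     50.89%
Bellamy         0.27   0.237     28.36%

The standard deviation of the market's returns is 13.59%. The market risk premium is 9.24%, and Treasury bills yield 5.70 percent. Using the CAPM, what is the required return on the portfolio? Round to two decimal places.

10.60%

β_Brixley = 0.603 × 17.37% / 13.59% = 0.7707
β_Ellery = 0.315 × 28.94% / 13.59% = 0.6708
β_Kestrel = 0.194 × 24.17% / 13.59% = 0.3450
β_Ivers = 0.150 × 44.27% / 13.59% = 0.4886
β_Ingram = 0.218 × 50.89% / 13.59% = 0.8163
β_Bellamy = 0.237 × 28.36% / 13.59% = 0.4946
β_P = Σ w_i β_i = 0.09×0.7707 + 0.09×0.6708 + 0.22×0.3450 + 0.24×0.4886 + 0.09×0.8163 + 0.27×0.4946 = 0.5299
E(R_P) = R_f + β_P × MRP = 5.70% + 0.5299 × 9.24% = 10.60%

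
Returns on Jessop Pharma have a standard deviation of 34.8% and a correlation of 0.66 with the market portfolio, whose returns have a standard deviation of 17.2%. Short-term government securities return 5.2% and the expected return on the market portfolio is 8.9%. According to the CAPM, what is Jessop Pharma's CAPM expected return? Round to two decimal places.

β = ρ × σ_i / σ_m = 0.66 × 34.8% / 17.2% = 1.3353
MRP = 8.9% − 5.2% = 3.70%
E(R) = 5.2% + 1.3353 × 3.7% = 10.14%

10.14%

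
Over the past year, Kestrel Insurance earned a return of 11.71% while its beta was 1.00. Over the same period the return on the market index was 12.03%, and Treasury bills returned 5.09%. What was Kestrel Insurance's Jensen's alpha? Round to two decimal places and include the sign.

Market excess return = 12.03% − 5.09% = 6.94%
CAPM benchmark = R_f + β(R_m − R_f) = 5.09% + 1.00 × 6.94% = 12.0300%
α = actual − benchmark = 11.71% − 12.0300% = -0.32%

-0.32%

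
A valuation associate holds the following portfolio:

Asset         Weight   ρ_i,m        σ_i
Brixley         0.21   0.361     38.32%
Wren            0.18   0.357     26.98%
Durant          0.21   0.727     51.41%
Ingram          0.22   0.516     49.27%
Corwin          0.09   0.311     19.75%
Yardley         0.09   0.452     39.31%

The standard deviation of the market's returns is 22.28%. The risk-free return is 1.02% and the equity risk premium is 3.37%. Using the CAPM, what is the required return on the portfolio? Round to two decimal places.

β_Brixley = 0.361 × 38.32% / 22.28% = 0.6209
β_Wren = 0.357 × 26.98% / 22.28% = 0.4323
β_Durant = 0.727 × 51.41% / 22.28% = 1.6775
β_Ingram = 0.516 × 49.27% / 22.28% = 1.1411
β_Corwin = 0.311 × 19.75% / 22.28% = 0.2757
β_Yardley = 0.452 × 39.31% / 22.28% = 0.7975
β_P = Σ w_i β_i = 0.21×0.6209 + 0.18×0.4323 + 0.21×1.6775 + 0.22×1.1411 + 0.09×0.2757 + 0.09×0.7975 = 0.9081
E(R_P) = R_f + β_P × MRP = 1.02% + 0.9081 × 3.37% = 4.08%

4.08%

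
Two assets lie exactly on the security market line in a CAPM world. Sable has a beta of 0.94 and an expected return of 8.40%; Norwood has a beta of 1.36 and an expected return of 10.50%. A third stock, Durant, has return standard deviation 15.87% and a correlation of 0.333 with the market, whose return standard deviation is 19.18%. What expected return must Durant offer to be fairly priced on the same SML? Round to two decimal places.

MRP = (10.50% − 8.40%) / (1.36 − 0.94) = 5.0000%
R_f = 8.40% − 0.94 × 5.0000% = 3.7000%
β_Durant = ρ·σ_i/σ_m = 0.333 × 15.87 / 19.18 = 0.2755
E(R_Durant) = R_f + β × MRP = 3.7000% + 0.2755 × 5.0000% = 5.08%

5.08%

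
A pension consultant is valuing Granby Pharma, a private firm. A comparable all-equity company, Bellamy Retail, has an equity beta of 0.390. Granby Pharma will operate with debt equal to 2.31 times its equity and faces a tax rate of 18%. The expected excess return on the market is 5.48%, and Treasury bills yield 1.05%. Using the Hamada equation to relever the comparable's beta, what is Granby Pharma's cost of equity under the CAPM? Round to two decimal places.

7.24%

β_L = β_U × [1 + (1 − t)(D/E)] = 0.390 × [1 + (1 − 0.18) × 2.31]
    = 0.390 × [1 + 0.82 × 2.31] = 0.390 × 2.8942 = 1.1287
E(R) = R_f + β_L × MRP = 1.05% + 1.1287 × 5.48% = 7.24%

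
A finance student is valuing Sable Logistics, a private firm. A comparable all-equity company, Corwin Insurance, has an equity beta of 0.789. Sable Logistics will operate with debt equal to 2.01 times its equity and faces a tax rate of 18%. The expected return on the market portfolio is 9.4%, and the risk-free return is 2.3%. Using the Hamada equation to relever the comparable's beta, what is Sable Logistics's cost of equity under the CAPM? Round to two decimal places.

β_L = β_U × [1 + (1 − t)(D/E)] = 0.789 × [1 + (1 − 0.18) × 2.01]
    = 0.789 × [1 + 0.82 × 2.01] = 0.789 × 2.6482 = 2.0894
MRP = 9.4% − 2.3% = 7.10%
E(R) = R_f + β_L × MRP = 2.3% + 2.0894 × 7.1% = 17.13%

17.13%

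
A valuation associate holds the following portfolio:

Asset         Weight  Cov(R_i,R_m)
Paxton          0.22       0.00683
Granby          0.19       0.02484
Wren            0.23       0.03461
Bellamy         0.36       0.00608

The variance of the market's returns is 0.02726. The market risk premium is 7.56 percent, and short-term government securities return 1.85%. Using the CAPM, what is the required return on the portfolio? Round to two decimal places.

β_Paxton = 0.00683 / 0.02726 = 0.2506
β_Granby = 0.02484 / 0.02726 = 0.9112
β_Wren = 0.03461 / 0.02726 = 1.2696
β_Bellamy = 0.00608 / 0.02726 = 0.2230
β_P = Σ w_i β_i = 0.22×0.2506 + 0.19×0.9112 + 0.23×1.2696 + 0.36×0.2230 = 0.6005
E(R_P) = R_f + β_P × MRP = 1.85% + 0.6005 × 7.56% = 6.39%

6.39%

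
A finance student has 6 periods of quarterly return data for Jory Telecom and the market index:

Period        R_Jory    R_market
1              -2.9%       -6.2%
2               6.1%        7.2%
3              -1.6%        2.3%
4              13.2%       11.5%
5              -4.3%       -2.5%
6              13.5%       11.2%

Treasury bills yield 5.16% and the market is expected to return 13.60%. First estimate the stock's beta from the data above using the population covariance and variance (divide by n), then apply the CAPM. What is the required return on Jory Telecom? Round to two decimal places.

13.93%

Mean R_i = (-2.9 + 6.1 − 1.6 + 13.2 − 4.3 + 13.5) / 6 = 4.0000%
Mean R_m = (-6.2 + 7.2 + 2.3 + 11.5 − 2.5 + 11.2) / 6 = 3.9167%
Σ(R_i − R̄_i)(R_m − R̄_m) = 277.9700  ⇒  Cov = 277.9700 / 6 = 46.3283
Σ(R_m − R̄_m)² = 267.4683  ⇒  Var(R_m) = 267.4683 / 6 = 44.5781
β = Cov / Var(R_m) = 46.3283 / 44.5781 = 1.0393
MRP = 13.60% − 5.16% = 8.44%
E(R) = R_f + β × MRP = 5.16% + 1.0393 × 8.44% = 13.93%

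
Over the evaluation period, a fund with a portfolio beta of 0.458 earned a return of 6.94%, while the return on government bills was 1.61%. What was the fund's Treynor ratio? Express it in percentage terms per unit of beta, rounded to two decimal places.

11.64%

Treynor = (R_P − R_f) / β_P = (6.94% − 1.61%) / 0.4580 = 5.33% / 0.4580 = 11.64%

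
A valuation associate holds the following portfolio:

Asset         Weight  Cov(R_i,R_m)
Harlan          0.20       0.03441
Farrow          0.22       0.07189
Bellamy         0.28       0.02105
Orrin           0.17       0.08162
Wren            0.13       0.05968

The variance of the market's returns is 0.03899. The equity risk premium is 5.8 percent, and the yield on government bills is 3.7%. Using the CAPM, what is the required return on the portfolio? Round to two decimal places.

11.17%

β_Harlan = 0.03441 / 0.03899 = 0.8825
β_Farrow = 0.07189 / 0.03899 = 1.8438
β_Bellamy = 0.02105 / 0.03899 = 0.5399
β_Orrin = 0.08162 / 0.03899 = 2.0934
β_Wren = 0.05968 / 0.03899 = 1.5306
β_P = Σ w_i β_i = 0.20×0.8825 + 0.22×1.8438 + 0.28×0.5399 + 0.17×2.0934 + 0.13×1.5306 = 1.2882
E(R_P) = R_f + β_P × MRP = 3.7% + 1.2882 × 5.8% = 11.17%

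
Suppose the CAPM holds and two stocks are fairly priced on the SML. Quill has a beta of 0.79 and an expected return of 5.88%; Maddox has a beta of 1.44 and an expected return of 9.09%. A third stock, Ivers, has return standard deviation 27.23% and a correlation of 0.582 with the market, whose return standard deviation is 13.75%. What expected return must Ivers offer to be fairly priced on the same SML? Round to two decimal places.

MRP = (9.09% − 5.88%) / (1.44 − 0.79) = 4.9385%
R_f = 5.88% − 0.79 × 4.9385% = 1.9786%
β_Ivers = ρ·σ_i/σ_m = 0.582 × 27.23 / 13.75 = 1.1526
E(R_Ivers) = R_f + β × MRP = 1.9786% + 1.1526 × 4.9385% = 7.67%

7.67%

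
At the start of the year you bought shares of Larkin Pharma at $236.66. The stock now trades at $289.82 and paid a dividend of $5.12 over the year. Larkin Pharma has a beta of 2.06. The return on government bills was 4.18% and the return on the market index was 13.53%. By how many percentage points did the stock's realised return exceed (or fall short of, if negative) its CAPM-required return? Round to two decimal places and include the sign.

+1.19%

Realised HPR = (P1 + D1 − P0) / P0 = (289.82 + 5.12 − 236.66) / 236.66 = 58.28 / 236.66 = 24.6260%
MRP = 13.53% − 4.18% = 9.35%
CAPM required = R_f + β·MRP = 4.18% + 2.06 × 9.35% = 23.4410%
α = realised − required = 24.6260% − 23.4410% = +1.19%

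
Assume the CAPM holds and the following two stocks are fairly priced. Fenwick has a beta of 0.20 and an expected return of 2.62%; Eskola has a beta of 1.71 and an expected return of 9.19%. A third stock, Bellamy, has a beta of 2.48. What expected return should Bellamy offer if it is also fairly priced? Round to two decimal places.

MRP (SML slope) = (9.19% − 2.62%) / (1.71 − 0.20) = 6.57% / 1.51 = 4.3510%
R_f (intercept) = 2.62% − 0.20 × 4.3510% = 1.7498%
E(R_Bellamy) = R_f + β × MRP = 1.7498% + 2.48 × 4.3510% = 12.54%

12.54%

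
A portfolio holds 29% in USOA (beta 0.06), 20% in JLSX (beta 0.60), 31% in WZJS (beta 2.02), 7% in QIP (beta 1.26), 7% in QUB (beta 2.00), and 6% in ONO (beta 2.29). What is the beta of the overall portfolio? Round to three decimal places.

1.129

β_P = Σ w_i β_i = 0.29×0.06 + 0.20×0.60 + 0.31×2.02 + 0.07×1.26 + 0.07×2.00 + 0.06×2.29 = 1.1292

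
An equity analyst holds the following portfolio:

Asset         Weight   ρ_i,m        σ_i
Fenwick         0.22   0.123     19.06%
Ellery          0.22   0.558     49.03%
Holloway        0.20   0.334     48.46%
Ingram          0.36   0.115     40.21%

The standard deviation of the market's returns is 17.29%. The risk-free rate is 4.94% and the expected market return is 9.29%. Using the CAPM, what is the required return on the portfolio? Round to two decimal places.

β_Fenwick = 0.123 × 19.06% / 17.29% = 0.1356
β_Ellery = 0.558 × 49.03% / 17.29% = 1.5823
β_Holloway = 0.334 × 48.46% / 17.29% = 0.9361
β_Ingram = 0.115 × 40.21% / 17.29% = 0.2674
β_P = Σ w_i β_i = 0.22×0.1356 + 0.22×1.5823 + 0.20×0.9361 + 0.36×0.2674 = 0.6614
MRP = 9.29% − 4.94% = 4.35%
E(R_P) = R_f + β_P × MRP = 4.94% + 0.6614 × 4.35% = 7.82%

7.82%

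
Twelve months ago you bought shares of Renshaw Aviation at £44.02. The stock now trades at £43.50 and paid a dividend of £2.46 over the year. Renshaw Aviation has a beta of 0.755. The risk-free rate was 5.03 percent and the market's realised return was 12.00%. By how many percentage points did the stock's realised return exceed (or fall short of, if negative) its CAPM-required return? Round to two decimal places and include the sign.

-5.89%

Realised HPR = (P1 + D1 − P0) / P0 = (43.50 + 2.46 − 44.02) / 44.02 = 1.94 / 44.02 = 4.4071%
MRP = 12.00% − 5.03% = 6.97%
CAPM required = R_f + β·MRP = 5.03% + 0.755 × 6.97% = 10.29235%
α = realised − required = 4.4071% − 10.29235% = -5.89%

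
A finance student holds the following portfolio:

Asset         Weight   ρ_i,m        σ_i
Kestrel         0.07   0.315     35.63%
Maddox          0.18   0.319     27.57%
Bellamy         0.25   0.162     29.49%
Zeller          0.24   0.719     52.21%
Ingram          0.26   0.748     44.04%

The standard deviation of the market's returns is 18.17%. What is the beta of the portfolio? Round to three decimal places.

1.163

β_Kestrel = 0.315 × 35.63% / 18.17% = 0.6177
β_Maddox = 0.319 × 27.57% / 18.17% = 0.4840
β_Bellamy = 0.162 × 29.49% / 18.17% = 0.2629
β_Zeller = 0.719 × 52.21% / 18.17% = 2.0660
β_Ingram = 0.748 × 44.04% / 18.17% = 1.8130
β_P = Σ w_i β_i = 0.07×0.6177 + 0.18×0.4840 + 0.25×0.2629 + 0.24×2.0660 + 0.26×1.8130 = 1.1633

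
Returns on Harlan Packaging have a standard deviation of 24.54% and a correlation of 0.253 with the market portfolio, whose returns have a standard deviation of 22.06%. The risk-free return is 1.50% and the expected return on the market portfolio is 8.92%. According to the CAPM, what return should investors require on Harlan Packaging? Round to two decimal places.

β = ρ × σ_i / σ_m = 0.253 × 24.54% / 22.06% = 0.2814
MRP = 8.92% − 1.50% = 7.42%
E(R) = 1.50% + 0.2814 × 7.42% = 3.59%

3.59%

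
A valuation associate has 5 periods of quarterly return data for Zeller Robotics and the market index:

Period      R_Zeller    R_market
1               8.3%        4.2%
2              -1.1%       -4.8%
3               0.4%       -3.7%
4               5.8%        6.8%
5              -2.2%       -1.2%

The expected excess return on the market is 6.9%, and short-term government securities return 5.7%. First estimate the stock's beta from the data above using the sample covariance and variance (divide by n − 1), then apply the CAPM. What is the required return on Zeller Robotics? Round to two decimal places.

Mean R_i = (8.3 − 1.1 + 0.4 + 5.8 − 2.2) / 5 = 2.2400%
Mean R_m = (4.2 − 4.8 − 3.7 + 6.8 − 1.2) / 5 = 0.2600%
Σ(R_i − R̄_i)(R_m − R̄_m) = 77.8280  ⇒  Cov = 77.8280 / 4 = 19.4570
Σ(R_m − R̄_m)² = 101.7120  ⇒  Var(R_m) = 101.7120 / 4 = 25.4280
β = Cov / Var(R_m) = 19.4570 / 25.4280 = 0.7652
E(R) = R_f + β × MRP = 5.7% + 0.7652 × 6.9% = 10.98%

10.98%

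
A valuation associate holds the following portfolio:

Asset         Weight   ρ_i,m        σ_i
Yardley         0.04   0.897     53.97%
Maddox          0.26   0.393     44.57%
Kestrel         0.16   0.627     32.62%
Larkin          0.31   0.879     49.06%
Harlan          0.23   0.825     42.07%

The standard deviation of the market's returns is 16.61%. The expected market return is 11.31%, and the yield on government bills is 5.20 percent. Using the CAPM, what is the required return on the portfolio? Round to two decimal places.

16.65%

β_Yardley = 0.897 × 53.97% / 16.61% = 2.9146
β_Maddox = 0.393 × 44.57% / 16.61% = 1.0545
β_Kestrel = 0.627 × 32.62% / 16.61% = 1.2314
β_Larkin = 0.879 × 49.06% / 16.61% = 2.5963
β_Harlan = 0.825 × 42.07% / 16.61% = 2.0896
β_P = Σ w_i β_i = 0.04×2.9146 + 0.26×1.0545 + 0.16×1.2314 + 0.31×2.5963 + 0.23×2.0896 = 1.8732
MRP = 11.31% − 5.20% = 6.11%
E(R_P) = R_f + β_P × MRP = 5.20% + 1.8732 × 6.11% = 16.65%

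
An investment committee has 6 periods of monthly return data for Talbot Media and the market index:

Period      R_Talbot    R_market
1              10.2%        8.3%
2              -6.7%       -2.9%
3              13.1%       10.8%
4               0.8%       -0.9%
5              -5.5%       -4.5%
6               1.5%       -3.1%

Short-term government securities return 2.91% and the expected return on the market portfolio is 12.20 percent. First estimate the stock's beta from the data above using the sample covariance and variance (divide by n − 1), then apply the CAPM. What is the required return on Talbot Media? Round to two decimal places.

Mean R_i = (10.2 − 6.7 + 13.1 + 0.8 − 5.5 + 1.5) / 6 = 2.2333%
Mean R_m = (8.3 − 2.9 + 10.8 − 0.9 − 4.5 − 3.1) / 6 = 1.2833%
Σ(R_i − R̄_i)(R_m − R̄_m) = 247.7533  ⇒  Cov = 247.7533 / 5 = 49.5507
Σ(R_m − R̄_m)² = 214.7283  ⇒  Var(R_m) = 214.7283 / 5 = 42.9457
β = Cov / Var(R_m) = 49.5507 / 42.9457 = 1.1538
MRP = 12.20% − 2.91% = 9.29%
E(R) = R_f + β × MRP = 2.91% + 1.1538 × 9.29% = 13.63%

13.63%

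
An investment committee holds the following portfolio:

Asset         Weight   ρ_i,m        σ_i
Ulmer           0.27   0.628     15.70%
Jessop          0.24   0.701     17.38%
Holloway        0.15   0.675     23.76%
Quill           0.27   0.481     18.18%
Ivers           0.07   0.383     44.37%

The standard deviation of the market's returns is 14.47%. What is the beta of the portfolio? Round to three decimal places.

0.798

β_Ulmer = 0.628 × 15.70% / 14.47% = 0.6814
β_Jessop = 0.701 × 17.38% / 14.47% = 0.8420
β_Holloway = 0.675 × 23.76% / 14.47% = 1.1084
β_Quill = 0.481 × 18.18% / 14.47% = 0.6043
β_Ivers = 0.383 × 44.37% / 14.47% = 1.1744
β_P = Σ w_i β_i = 0.27×0.6814 + 0.24×0.8420 + 0.15×1.1084 + 0.27×0.6043 + 0.07×1.1744 = 0.7977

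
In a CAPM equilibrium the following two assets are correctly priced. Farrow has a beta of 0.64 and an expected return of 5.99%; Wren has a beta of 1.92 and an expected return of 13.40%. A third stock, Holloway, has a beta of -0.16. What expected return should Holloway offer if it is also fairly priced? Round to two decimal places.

1.36%

MRP (SML slope) = (13.40% − 5.99%) / (1.92 − 0.64) = 7.41% / 1.28 = 5.7891%
R_f (intercept) = 5.99% − 0.64 × 5.7891% = 2.2850%
E(R_Holloway) = R_f + β × MRP = 2.2850% + -0.16 × 5.7891% = 1.36%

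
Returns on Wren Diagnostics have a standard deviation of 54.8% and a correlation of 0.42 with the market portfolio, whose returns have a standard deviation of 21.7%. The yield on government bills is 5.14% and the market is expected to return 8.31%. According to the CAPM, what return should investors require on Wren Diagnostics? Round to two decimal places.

8.50%

β = ρ × σ_i / σ_m = 0.42 × 54.8% / 21.7% = 1.0606
MRP = 8.31% − 5.14% = 3.17%
E(R) = 5.14% + 1.0606 × 3.17% = 8.50%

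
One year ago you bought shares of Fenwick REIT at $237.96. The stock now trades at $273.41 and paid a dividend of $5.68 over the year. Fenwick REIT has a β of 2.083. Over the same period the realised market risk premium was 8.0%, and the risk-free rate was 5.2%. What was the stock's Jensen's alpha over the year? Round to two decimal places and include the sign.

-4.58%

Realised HPR = (P1 + D1 − P0) / P0 = (273.41 + 5.68 − 237.96) / 237.96 = 41.13 / 237.96 = 17.2844%
CAPM required = R_f + β·MRP = 5.2% + 2.083 × 8.0% = 21.8640%
α = realised − required = 17.2844% − 21.8640% = -4.58%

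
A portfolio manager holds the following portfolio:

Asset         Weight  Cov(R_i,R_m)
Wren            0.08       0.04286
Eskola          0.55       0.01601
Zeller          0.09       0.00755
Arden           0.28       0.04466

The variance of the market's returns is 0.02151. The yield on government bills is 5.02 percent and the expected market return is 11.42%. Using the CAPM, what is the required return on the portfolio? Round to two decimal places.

12.58%

β_Wren = 0.04286 / 0.02151 = 1.9926
β_Eskola = 0.01601 / 0.02151 = 0.7443
β_Zeller = 0.00755 / 0.02151 = 0.3510
β_Arden = 0.04466 / 0.02151 = 2.0762
β_P = Σ w_i β_i = 0.08×1.9926 + 0.55×0.7443 + 0.09×0.3510 + 0.28×2.0762 = 1.1817
MRP = 11.42% − 5.02% = 6.40%
E(R_P) = R_f + β_P × MRP = 5.02% + 1.1817 × 6.40% = 12.58%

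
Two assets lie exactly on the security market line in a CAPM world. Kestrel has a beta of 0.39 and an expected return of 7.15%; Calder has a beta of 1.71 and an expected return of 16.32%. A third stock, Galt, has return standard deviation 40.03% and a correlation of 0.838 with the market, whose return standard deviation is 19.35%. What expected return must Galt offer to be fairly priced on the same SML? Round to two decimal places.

16.48%

MRP = (16.32% − 7.15%) / (1.71 − 0.39) = 6.9470%
R_f = 7.15% − 0.39 × 6.9470% = 4.4407%
β_Galt = ρ·σ_i/σ_m = 0.838 × 40.03 / 19.35 = 1.7336
E(R_Galt) = R_f + β × MRP = 4.4407% + 1.7336 × 6.9470% = 16.48%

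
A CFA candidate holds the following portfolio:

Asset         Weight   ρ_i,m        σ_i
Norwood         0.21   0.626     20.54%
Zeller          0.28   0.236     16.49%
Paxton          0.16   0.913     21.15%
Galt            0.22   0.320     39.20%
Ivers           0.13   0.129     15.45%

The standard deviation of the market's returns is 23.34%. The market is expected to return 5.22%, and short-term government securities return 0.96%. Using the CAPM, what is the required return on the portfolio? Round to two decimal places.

2.77%

β_Norwood = 0.626 × 20.54% / 23.34% = 0.5509
β_Zeller = 0.236 × 16.49% / 23.34% = 0.1667
β_Paxton = 0.913 × 21.15% / 23.34% = 0.8273
β_Galt = 0.320 × 39.20% / 23.34% = 0.5374
β_Ivers = 0.129 × 15.45% / 23.34% = 0.0854
β_P = Σ w_i β_i = 0.21×0.5509 + 0.28×0.1667 + 0.16×0.8273 + 0.22×0.5374 + 0.13×0.0854 = 0.4241
MRP = 5.22% − 0.96% = 4.26%
E(R_P) = R_f + β_P × MRP = 0.96% + 0.4241 × 4.26% = 2.77%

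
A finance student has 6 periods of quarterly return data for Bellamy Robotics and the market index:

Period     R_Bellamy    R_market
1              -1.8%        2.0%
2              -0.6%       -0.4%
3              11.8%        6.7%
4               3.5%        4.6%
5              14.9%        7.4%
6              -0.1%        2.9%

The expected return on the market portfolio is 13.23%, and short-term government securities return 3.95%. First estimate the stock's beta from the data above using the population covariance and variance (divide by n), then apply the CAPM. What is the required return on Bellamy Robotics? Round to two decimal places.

Mean R_i = (-1.8 − 0.6 + 11.8 + 3.5 + 14.9 − 0.1) / 6 = 4.6167%
Mean R_m = (2.0 − 0.4 + 6.7 + 4.6 + 7.4 + 2.9) / 6 = 3.8667%
Σ(R_i − R̄_i)(R_m − R̄_m) = 94.6633  ⇒  Cov = 94.6633 / 6 = 15.7772
Σ(R_m − R̄_m)² = 43.6733  ⇒  Var(R_m) = 43.6733 / 6 = 7.2789
β = Cov / Var(R_m) = 15.7772 / 7.2789 = 2.1675
MRP = 13.23% − 3.95% = 9.28%
E(R) = R_f + β × MRP = 3.95% + 2.1675 × 9.28% = 24.06%

24.06%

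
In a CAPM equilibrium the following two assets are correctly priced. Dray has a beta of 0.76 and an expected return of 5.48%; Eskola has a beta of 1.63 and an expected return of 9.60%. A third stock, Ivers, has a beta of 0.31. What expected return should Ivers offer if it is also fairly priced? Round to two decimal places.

3.35%

MRP (SML slope) = (9.60% − 5.48%) / (1.63 − 0.76) = 4.12% / 0.87 = 4.7356%
R_f (intercept) = 5.48% − 0.76 × 4.7356% = 1.8809%
E(R_Ivers) = R_f + β × MRP = 1.8809% + 0.31 × 4.7356% = 3.35%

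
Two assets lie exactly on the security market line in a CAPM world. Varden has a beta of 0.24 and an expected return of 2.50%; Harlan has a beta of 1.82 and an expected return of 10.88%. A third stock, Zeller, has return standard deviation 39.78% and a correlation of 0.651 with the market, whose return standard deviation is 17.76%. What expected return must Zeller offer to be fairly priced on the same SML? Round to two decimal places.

MRP = (10.88% − 2.50%) / (1.82 − 0.24) = 5.3038%
R_f = 2.50% − 0.24 × 5.3038% = 1.2271%
β_Zeller = ρ·σ_i/σ_m = 0.651 × 39.78 / 17.76 = 1.4582
E(R_Zeller) = R_f + β × MRP = 1.2271% + 1.4582 × 5.3038% = 8.96%

8.96%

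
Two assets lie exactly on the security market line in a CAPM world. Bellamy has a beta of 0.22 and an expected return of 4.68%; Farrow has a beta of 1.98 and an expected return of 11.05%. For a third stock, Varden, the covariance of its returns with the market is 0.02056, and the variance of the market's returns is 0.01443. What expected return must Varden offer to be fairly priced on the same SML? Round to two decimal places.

9.04%

MRP = (11.05% − 4.68%) / (1.98 − 0.22) = 3.6193%
R_f = 4.68% − 0.22 × 3.6193% = 3.8838%
β_Varden = Cov / Var(R_m) = 0.02056 / 0.01443 = 1.4248
E(R_Varden) = R_f + β × MRP = 3.8838% + 1.4248 × 3.6193% = 9.04%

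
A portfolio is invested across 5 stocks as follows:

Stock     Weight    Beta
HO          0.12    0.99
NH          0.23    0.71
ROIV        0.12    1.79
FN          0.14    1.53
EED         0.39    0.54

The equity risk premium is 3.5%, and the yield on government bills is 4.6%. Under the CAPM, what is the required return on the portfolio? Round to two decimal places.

β_P = Σ w_i β_i = 0.12×0.99 + 0.23×0.71 + 0.12×1.79 + 0.14×1.53 + 0.39×0.54 = 0.9217
E(R_P) = R_f + β_P × MRP = 4.6% + 0.9217 × 3.5% = 7.83%

7.83%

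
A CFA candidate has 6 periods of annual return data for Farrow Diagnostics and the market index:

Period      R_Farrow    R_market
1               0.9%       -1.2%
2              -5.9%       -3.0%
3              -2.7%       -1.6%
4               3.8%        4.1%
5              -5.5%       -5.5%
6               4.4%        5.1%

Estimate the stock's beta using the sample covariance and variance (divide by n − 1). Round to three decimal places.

Mean R_i = (0.9 − 5.9 − 2.7 + 3.8 − 5.5 + 4.4) / 6 = -0.8333%
Mean R_m = (-1.2 − 3.0 − 1.6 + 4.1 − 5.5 + 5.1) / 6 = -0.3500%
Σ(R_i − R̄_i)(R_m − R̄_m) = 87.4600  ⇒  Cov = 87.4600 / 5 = 17.4920
Σ(R_m − R̄_m)² = 85.3350  ⇒  Var(R_m) = 85.3350 / 5 = 17.0670
β = Cov / Var(R_m) = 17.4920 / 17.0670 = 1.0249

1.025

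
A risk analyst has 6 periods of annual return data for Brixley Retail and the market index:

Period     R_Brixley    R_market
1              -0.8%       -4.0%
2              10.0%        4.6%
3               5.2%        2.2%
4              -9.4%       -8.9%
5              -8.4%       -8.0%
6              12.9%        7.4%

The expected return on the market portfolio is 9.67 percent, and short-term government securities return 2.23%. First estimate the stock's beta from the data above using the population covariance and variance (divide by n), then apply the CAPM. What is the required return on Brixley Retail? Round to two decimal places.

12.39%

Mean R_i = (-0.8 + 10.0 + 5.2 − 9.4 − 8.4 + 12.9) / 6 = 1.5833%
Mean R_m = (-4.0 + 4.6 + 2.2 − 8.9 − 8.0 + 7.4) / 6 = -1.1167%
Σ(R_i − R̄_i)(R_m − R̄_m) = 317.5683  ⇒  Cov = 317.5683 / 6 = 52.9281
Σ(R_m − R̄_m)² = 232.4883  ⇒  Var(R_m) = 232.4883 / 6 = 38.7481
β = Cov / Var(R_m) = 52.9281 / 38.7481 = 1.3660
MRP = 9.67% − 2.23% = 7.44%
E(R) = R_f + β × MRP = 2.23% + 1.3660 × 7.44% = 12.39%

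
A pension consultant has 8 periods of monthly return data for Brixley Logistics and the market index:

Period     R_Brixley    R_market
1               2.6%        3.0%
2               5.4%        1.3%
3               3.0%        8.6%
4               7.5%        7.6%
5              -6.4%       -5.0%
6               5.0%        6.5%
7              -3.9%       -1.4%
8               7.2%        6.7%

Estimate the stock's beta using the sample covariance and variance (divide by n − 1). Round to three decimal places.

Mean R_i = (2.6 + 5.4 + 3.0 + 7.5 − 6.4 + 5.0 − 3.9 + 7.2) / 8 = 2.5500%
Mean R_m = (3.0 + 1.3 + 8.6 + 7.6 − 5.0 + 6.5 − 1.4 + 6.7) / 8 = 3.4125%
Σ(R_i − R̄_i)(R_m − R̄_m) = 146.2050  ⇒  Cov = 146.2050 / 7 = 20.8864
Σ(R_m − R̄_m)² = 163.3488  ⇒  Var(R_m) = 163.3488 / 7 = 23.3355
β = Cov / Var(R_m) = 20.8864 / 23.3355 = 0.8950

0.895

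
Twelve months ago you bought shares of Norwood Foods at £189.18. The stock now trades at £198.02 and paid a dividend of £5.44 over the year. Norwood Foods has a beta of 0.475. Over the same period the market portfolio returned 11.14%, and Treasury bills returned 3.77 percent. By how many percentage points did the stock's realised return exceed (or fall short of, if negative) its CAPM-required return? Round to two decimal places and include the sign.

+0.28%

Realised HPR = (P1 + D1 − P0) / P0 = (198.02 + 5.44 − 189.18) / 189.18 = 14.28 / 189.18 = 7.5484%
MRP = 11.14% − 3.77% = 7.37%
CAPM required = R_f + β·MRP = 3.77% + 0.475 × 7.37% = 7.27075%
α = realised − required = 7.5484% − 7.27075% = +0.28%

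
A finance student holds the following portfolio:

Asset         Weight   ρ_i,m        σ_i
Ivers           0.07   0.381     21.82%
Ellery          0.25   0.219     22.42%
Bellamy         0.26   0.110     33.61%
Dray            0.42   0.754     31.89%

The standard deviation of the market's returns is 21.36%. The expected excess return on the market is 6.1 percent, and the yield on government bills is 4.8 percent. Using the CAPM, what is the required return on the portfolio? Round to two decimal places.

β_Ivers = 0.381 × 21.82% / 21.36% = 0.3892
β_Ellery = 0.219 × 22.42% / 21.36% = 0.2299
β_Bellamy = 0.110 × 33.61% / 21.36% = 0.1731
β_Dray = 0.754 × 31.89% / 21.36% = 1.1257
β_P = Σ w_i β_i = 0.07×0.3892 + 0.25×0.2299 + 0.26×0.1731 + 0.42×1.1257 = 0.6025
E(R_P) = R_f + β_P × MRP = 4.8% + 0.6025 × 6.1% = 8.48%

8.48%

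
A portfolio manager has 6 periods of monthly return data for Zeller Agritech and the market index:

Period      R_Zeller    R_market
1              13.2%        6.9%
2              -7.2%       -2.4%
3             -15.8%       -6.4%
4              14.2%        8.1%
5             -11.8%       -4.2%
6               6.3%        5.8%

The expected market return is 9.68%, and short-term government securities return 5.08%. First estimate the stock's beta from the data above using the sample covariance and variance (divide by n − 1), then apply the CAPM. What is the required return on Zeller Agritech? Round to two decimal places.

Mean R_i = (13.2 − 7.2 − 15.8 + 14.2 − 11.8 + 6.3) / 6 = -0.1833%
Mean R_m = (6.9 − 2.4 − 6.4 + 8.1 − 4.2 + 5.8) / 6 = 1.3000%
Σ(R_i − R̄_i)(R_m − R̄_m) = 412.0300  ⇒  Cov = 412.0300 / 5 = 82.4060
Σ(R_m − R̄_m)² = 201.0800  ⇒  Var(R_m) = 201.0800 / 5 = 40.2160
β = Cov / Var(R_m) = 82.4060 / 40.2160 = 2.0491
MRP = 9.68% − 5.08% = 4.60%
E(R) = R_f + β × MRP = 5.08% + 2.0491 × 4.60% = 14.51%

14.51%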